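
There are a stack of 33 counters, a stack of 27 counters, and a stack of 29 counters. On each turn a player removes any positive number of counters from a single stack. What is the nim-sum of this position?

Compute the nim-sum pairwise:
33 ⊕ 27 = 58
58 ⊕ 29 = 39

39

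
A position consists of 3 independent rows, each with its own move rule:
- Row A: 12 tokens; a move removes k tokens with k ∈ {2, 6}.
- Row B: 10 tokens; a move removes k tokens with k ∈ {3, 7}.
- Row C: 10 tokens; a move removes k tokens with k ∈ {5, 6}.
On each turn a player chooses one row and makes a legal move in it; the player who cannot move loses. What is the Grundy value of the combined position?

Build the Grundy sequence for row A with g(k) = mex{g(k−s) : s ∈ {2, 6}, s ≤ k}:
k:     0  1  2  3  4  5  6  7  8  9 10 11 12
g(k):  0  0  1  1  0  0  1  1  0  0  1  1  0
So g(12) = 0.
For row B, compute g(0), g(1), … with moves {3, 7}:
g(0) = mex{} = 0
g(1) = mex{} = 0
g(2) = mex{} = 0
g(3) = mex{0} = 1
g(4) = mex{0} = 1
g(5) = mex{0} = 1
g(6) = mex{1} = 0
g(7) = mex{0,1} = 2
g(8) = mex{0,1} = 2
g(9) = mex{0} = 1
g(10) = mex{1,2} = 0
So g(10) = 0.
Grundy values for row C (subtraction set {5, 6}):
k:     0  1  2  3  4  5  6  7  8  9 10
g(k):  0  0  0  0  0  1  1  1  1  1  2
So g(10) = 2.
By the Sprague-Grundy theorem, the Grundy value of a sum of independent games is the XOR of the component values.
Combined value = 0 XOR 0 XOR 2 = 2.

2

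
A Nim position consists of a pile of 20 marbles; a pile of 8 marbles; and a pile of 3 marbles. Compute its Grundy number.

31

Compute the nim-sum pairwise:
20 ^ 8 = 28
28 ^ 3 = 31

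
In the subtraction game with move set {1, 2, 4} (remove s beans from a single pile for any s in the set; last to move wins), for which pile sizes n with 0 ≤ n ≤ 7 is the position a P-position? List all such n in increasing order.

Compute g(0), g(1), … for moves {1, 2, 4}:
k:     0  1  2  3  4  5  6  7
g(k):  0  1  2  0  1  2  0  1
The P-positions (g = 0) in 0..7 are 0, 3, 6.

0, 3, 6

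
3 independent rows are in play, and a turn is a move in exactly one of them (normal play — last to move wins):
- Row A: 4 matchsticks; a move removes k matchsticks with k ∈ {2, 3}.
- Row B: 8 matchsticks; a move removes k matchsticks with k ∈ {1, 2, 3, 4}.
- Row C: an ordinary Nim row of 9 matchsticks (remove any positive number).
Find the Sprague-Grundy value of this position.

8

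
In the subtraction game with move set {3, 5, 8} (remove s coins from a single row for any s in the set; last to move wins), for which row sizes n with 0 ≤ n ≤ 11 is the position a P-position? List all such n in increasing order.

0, 1, 2, 11

Build the Grundy sequence with g(k) = mex{g(k−s) : s ∈ {3, 5, 8}, s ≤ k}:
g(0) = mex{} = 0
g(1) = mex{} = 0
g(2) = mex{} = 0
g(3) = mex{0} = 1
g(4) = mex{0} = 1
g(5) = mex{0} = 1
g(6) = mex{0,1} = 2
g(7) = mex{0,1} = 2
g(8) = mex{0,1} = 2
g(9) = mex{0,1,2} = 3
g(10) = mex{0,1,2} = 3
g(11) = mex{1,2} = 0
The P-positions (g = 0) in 0..11 are 0, 1, 2, 11.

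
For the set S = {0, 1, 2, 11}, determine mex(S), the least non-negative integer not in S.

The values 0, 1, 2 are all present; 3 is the first non-negative integer missing from the set.

3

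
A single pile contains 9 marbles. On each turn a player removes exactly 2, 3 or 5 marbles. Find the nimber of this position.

1

Grundy values for subtraction set {2, 3, 5}:
k:     0  1  2  3  4  5  6  7  8  9
g(k):  0  0  1  1  2  2  3  0  0  1
So g(9) = 1.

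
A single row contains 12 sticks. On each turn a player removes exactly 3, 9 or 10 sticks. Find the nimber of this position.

2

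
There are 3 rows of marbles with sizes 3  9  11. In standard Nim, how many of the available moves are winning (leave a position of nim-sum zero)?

Nim-sum: 3 XOR 9 XOR 11 = 1.
The overall nim-sum is X = 1. A row of size p has a winning move iff p XOR X < p (reduce it to p XOR X).
  3: 3 XOR 1 = 2 < 3 — winning move (to 2).
  9: 9 XOR 1 = 8 < 9 — winning move (to 8).
  11: 11 XOR 1 = 10 < 11 — winning move (to 10).
That gives 3 winning moves.

3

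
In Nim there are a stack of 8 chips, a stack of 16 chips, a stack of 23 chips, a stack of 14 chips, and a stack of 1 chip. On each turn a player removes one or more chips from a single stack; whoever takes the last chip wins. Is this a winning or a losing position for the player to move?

Nim-sum: 8 XOR 16 XOR 23 XOR 14 XOR 1 = 0.
The nim-sum is 0, so this is a P-position: the player to move is in a losing position under optimal play.

Losing position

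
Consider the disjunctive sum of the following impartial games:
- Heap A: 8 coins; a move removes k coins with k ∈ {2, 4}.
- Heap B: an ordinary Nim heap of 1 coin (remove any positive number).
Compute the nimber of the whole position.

0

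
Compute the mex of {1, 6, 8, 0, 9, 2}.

3

The values 0, 1, 2 are all present; 3 is the first non-negative integer missing from the set.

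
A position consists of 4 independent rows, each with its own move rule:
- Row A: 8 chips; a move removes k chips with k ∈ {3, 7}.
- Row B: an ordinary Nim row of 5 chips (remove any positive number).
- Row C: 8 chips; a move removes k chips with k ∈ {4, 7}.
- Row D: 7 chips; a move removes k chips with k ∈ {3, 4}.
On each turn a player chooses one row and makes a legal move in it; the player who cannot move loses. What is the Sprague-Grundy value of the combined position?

5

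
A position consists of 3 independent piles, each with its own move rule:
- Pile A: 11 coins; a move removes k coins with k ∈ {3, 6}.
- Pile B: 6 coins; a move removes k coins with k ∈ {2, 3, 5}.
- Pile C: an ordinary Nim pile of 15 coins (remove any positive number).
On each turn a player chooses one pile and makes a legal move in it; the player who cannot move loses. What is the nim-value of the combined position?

For pile A, compute g(0), g(1), … with moves {3, 6}:
k:     0  1  2  3  4  5  6  7  8  9 10 11
g(k):  0  0  0  1  1  1  2  2  2  0  0  0
So g(11) = 0.
Build the Grundy sequence for pile B with g(k) = mex{g(k−s) : s ∈ {2, 3, 5}, s ≤ k}:
g(0) = mex{} = 0
g(1) = mex{} = 0
g(2) = mex{0} = 1
g(3) = mex{0} = 1
g(4) = mex{0,1} = 2
g(5) = mex{0,1} = 2
g(6) = mex{0,1,2} = 3
So g(6) = 3.
Pile C is a plain Nim pile of size 15, so its Grundy value is 15.
The value of a disjunctive sum is the nim-sum of the parts.
Combined value = 0 ⊕ 3 ⊕ 15 = 12.

12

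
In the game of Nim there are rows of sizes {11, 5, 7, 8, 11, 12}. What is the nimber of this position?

6

Compute the nim-sum pairwise:
11 ⊕ 5 = 14
14 ⊕ 7 = 9
9 ⊕ 8 = 1
1 ⊕ 11 = 10
10 ⊕ 12 = 6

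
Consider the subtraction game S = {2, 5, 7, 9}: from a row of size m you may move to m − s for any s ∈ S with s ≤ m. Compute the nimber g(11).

Grundy values for subtraction set {2, 5, 7, 9}:
g(0) = mex{} = 0
g(1) = mex{} = 0
g(2) = mex{0} = 1
g(3) = mex{0} = 1
g(4) = mex{1} = 0
g(5) = mex{0,1} = 2
g(6) = mex{0} = 1
g(7) = mex{0,1,2} = 3
g(8) = mex{0,1} = 2
g(9) = mex{0,1,3} = 2
g(10) = mex{0,1,2} = 3
g(11) = mex{0,1,2} = 3
So g(11) = 3.

3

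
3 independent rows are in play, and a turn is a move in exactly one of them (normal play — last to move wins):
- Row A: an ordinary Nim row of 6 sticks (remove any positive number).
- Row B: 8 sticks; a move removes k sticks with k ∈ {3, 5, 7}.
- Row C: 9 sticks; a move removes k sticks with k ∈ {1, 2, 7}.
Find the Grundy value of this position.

4

Row A is a plain Nim row of size 6, so its Grundy value is 6.
For row B, compute g(0), g(1), … with moves {3, 5, 7}:
k:     0  1  2  3  4  5  6  7  8
g(k):  0  0  0  1  1  1  2  2  2
So g(8) = 2.
For row C, compute g(0), g(1), … with moves {1, 2, 7}:
k:     0  1  2  3  4  5  6  7  8  9
g(k):  0  1  2  0  1  2  0  1  2  0
So g(9) = 0.
The value of a disjunctive sum is the nim-sum of the parts.
Combined value = 6 XOR 2 XOR 0 = 4.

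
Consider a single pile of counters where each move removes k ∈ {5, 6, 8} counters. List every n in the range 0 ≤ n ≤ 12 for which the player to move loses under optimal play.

0, 1, 2, 3, 4

Grundy values for subtraction set {5, 6, 8}:
g(0) = mex{} = 0
g(1) = mex{} = 0
g(2) = mex{} = 0
g(3) = mex{} = 0
g(4) = mex{} = 0
g(5) = mex{0} = 1
g(6) = mex{0} = 1
g(7) = mex{0} = 1
g(8) = mex{0} = 1
g(9) = mex{0} = 1
g(10) = mex{0,1} = 2
g(11) = mex{0,1} = 2
g(12) = mex{0,1} = 2
The P-positions (g = 0) in 0..12 are 0, 1, 2, 3, 4.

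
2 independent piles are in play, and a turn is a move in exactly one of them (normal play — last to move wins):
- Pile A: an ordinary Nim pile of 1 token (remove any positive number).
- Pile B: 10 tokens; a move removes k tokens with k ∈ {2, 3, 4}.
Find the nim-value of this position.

3

Pile A is a plain Nim pile of size 1, so its Grundy value is 1.
Build the Grundy sequence for pile B with g(k) = mex{g(k−s) : s ∈ {2, 3, 4}, s ≤ k}:
g(0) = mex{} = 0
g(1) = mex{} = 0
g(2) = mex{0} = 1
g(3) = mex{0} = 1
g(4) = mex{0,1} = 2
g(5) = mex{0,1} = 2
g(6) = mex{1,2} = 0
g(7) = mex{1,2} = 0
g(8) = mex{0,2} = 1
g(9) = mex{0,2} = 1
g(10) = mex{0,1} = 2
So g(10) = 2.
By the Sprague-Grundy theorem, the Grundy value of a sum of independent games is the XOR of the component values.
Combined value = 1 ⊕ 2 = 3.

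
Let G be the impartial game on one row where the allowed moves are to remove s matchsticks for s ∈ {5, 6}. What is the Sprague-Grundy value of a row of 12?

Compute g(0), g(1), … for moves {5, 6}:
k:     0  1  2  3  4  5  6  7  8  9 10 11 12
g(k):  0  0  0  0  0  1  1  1  1  1  2  0  0
So g(12) = 0.

0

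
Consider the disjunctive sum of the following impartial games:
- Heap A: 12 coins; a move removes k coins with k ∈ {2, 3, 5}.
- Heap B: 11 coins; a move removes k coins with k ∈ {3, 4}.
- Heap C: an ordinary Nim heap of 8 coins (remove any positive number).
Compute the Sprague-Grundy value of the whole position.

11

Build the Grundy sequence for heap A with g(k) = mex{g(k−s) : s ∈ {2, 3, 5}, s ≤ k}:
k:     0  1  2  3  4  5  6  7  8  9 10 11 12
g(k):  0  0  1  1  2  2  3  0  0  1  1  2  2
So g(12) = 2.
Build the Grundy sequence for heap B with g(k) = mex{g(k−s) : s ∈ {3, 4}, s ≤ k}:
k:     0  1  2  3  4  5  6  7  8  9 10 11
g(k):  0  0  0  1  1  1  2  0  0  0  1  1
So g(11) = 1.
Heap C is a plain Nim heap of size 8, so its Grundy value is 8.
The value of a disjunctive sum is the nim-sum of the parts.
Combined value = 2 XOR 1 XOR 8 = 11.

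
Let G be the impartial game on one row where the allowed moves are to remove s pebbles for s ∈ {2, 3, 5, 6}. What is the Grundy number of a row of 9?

0

Grundy values for subtraction set {2, 3, 5, 6}:
g(0) = mex{} = 0
g(1) = mex{} = 0
g(2) = mex{0} = 1
g(3) = mex{0} = 1
g(4) = mex{0,1} = 2
g(5) = mex{0,1} = 2
g(6) = mex{0,1,2} = 3
g(7) = mex{0,1,2} = 3
g(8) = mex{1,2,3} = 0
g(9) = mex{1,2,3} = 0
So g(9) = 0.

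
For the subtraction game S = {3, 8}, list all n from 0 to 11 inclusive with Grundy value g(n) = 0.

0, 1, 2, 6, 7, 11

Grundy values for subtraction set {3, 8}:
g(0) = mex{} = 0
g(1) = mex{} = 0
g(2) = mex{} = 0
g(3) = mex{0} = 1
g(4) = mex{0} = 1
g(5) = mex{0} = 1
g(6) = mex{1} = 0
g(7) = mex{1} = 0
g(8) = mex{0,1} = 2
g(9) = mex{0} = 1
g(10) = mex{0} = 1
g(11) = mex{1,2} = 0
The P-positions (g = 0) in 0..11 are 0, 1, 2, 6, 7, 11.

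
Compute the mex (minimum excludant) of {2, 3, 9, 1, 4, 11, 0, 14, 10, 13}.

5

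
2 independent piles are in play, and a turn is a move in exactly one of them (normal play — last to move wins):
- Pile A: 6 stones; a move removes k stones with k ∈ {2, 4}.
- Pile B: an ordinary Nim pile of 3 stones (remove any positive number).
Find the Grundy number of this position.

3

For pile A, compute g(0), g(1), … with moves {2, 4}:
k:     0  1  2  3  4  5  6
g(k):  0  0  1  1  2  2  0
So g(6) = 0.
Pile B is a plain Nim pile of size 3, so its Grundy value is 3.
The value of a disjunctive sum is the nim-sum of the parts.
Combined value = 0 ⊕ 3 = 3.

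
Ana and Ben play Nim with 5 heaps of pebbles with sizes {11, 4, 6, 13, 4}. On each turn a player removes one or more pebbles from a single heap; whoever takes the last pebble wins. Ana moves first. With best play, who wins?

Ben wins

Nim-sum: 11 XOR 4 XOR 6 XOR 13 XOR 4 = 0.
The nim-sum is 0, so this is a P-position: the player to move is in a losing position under optimal play; Ana is about to move from it and so loses — Ben wins.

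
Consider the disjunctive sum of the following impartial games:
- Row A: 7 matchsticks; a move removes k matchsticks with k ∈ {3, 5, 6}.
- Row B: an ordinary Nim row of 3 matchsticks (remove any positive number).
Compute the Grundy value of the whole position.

Build the Grundy sequence for row A with g(k) = mex{g(k−s) : s ∈ {3, 5, 6}, s ≤ k}:
k:     0  1  2  3  4  5  6  7
g(k):  0  0  0  1  1  1  2  2
So g(7) = 2.
Row B is a plain Nim row of size 3, so its Grundy value is 3.
The value of a disjunctive sum is the nim-sum of the parts.
Combined value = 2 ⊕ 3 = 1.

1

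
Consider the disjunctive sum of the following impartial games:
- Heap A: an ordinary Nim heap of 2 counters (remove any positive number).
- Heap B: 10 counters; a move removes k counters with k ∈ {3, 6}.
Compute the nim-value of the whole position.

2

Heap A is a plain Nim heap of size 2, so its Grundy value is 2.
For heap B, compute g(0), g(1), … with moves {3, 6}:
k:     0  1  2  3  4  5  6  7  8  9 10
g(k):  0  0  0  1  1  1  2  2  2  0  0
So g(10) = 0.
By the Sprague-Grundy theorem, the Grundy value of a sum of independent games is the XOR of the component values.
Combined value = 2 XOR 0 = 2.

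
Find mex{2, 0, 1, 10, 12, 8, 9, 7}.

3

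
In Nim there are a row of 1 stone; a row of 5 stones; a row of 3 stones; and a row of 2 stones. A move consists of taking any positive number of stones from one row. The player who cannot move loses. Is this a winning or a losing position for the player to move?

Nim-sum: 1 ^ 5 ^ 3 ^ 2 = 5.
The nim-sum is 5 ≠ 0, so this is an N-position: the player to move can win.

Winning position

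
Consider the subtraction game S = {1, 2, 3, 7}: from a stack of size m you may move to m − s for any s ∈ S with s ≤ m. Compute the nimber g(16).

0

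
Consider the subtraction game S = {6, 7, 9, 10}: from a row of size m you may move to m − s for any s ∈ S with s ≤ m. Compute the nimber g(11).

1

Grundy values for subtraction set {6, 7, 9, 10}:
g(0) = mex{} = 0
g(1) = mex{} = 0
g(2) = mex{} = 0
g(3) = mex{} = 0
g(4) = mex{} = 0
g(5) = mex{} = 0
g(6) = mex{0} = 1
g(7) = mex{0} = 1
g(8) = mex{0} = 1
g(9) = mex{0} = 1
g(10) = mex{0} = 1
g(11) = mex{0} = 1
So g(11) = 1.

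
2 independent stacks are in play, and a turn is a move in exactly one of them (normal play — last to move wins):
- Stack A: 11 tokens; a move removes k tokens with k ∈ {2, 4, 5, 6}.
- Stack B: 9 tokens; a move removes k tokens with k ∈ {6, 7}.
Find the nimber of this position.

0

Grundy values for stack A (subtraction set {2, 4, 5, 6}):
k:     0  1  2  3  4  5  6  7  8  9 10 11
g(k):  0  0  1  1  2  2  3  3  0  0  1  1
So g(11) = 1.
Grundy values for stack B (subtraction set {6, 7}):
k:     0  1  2  3  4  5  6  7  8  9
g(k):  0  0  0  0  0  0  1  1  1  1
So g(9) = 1.
The value of a disjunctive sum is the nim-sum of the parts.
Combined value = 1 ⊕ 1 = 0.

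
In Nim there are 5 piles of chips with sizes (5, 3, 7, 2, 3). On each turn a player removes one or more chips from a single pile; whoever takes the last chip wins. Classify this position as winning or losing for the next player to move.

Losing position

Nim-sum: 5 ⊕ 3 ⊕ 7 ⊕ 2 ⊕ 3 = 0.
The nim-sum is 0, so this is a P-position: the player to move is in a losing position under optimal play.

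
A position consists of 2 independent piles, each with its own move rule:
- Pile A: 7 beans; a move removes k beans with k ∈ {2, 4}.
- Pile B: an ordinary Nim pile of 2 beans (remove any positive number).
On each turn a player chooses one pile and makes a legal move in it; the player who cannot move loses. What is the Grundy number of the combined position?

2

Grundy values for pile A (subtraction set {2, 4}):
g(0) = mex{} = 0
g(1) = mex{} = 0
g(2) = mex{0} = 1
g(3) = mex{0} = 1
g(4) = mex{0,1} = 2
g(5) = mex{0,1} = 2
g(6) = mex{1,2} = 0
g(7) = mex{1,2} = 0
So g(7) = 0.
Pile B is a plain Nim pile of size 2, so its Grundy value is 2.
The value of a disjunctive sum is the nim-sum of the parts.
Combined value = 0 ⊕ 2 = 2.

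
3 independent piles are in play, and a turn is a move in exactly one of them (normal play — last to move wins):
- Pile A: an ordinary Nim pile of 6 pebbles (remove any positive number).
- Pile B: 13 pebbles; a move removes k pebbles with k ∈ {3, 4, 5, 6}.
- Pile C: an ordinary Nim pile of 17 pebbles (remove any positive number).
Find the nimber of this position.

Pile A is a plain Nim pile of size 6, so its Grundy value is 6.
Build the Grundy sequence for pile B with g(k) = mex{g(k−s) : s ∈ {3, 4, 5, 6}, s ≤ k}:
g(0) = mex{} = 0
g(1) = mex{} = 0
g(2) = mex{} = 0
g(3) = mex{0} = 1
g(4) = mex{0} = 1
g(5) = mex{0} = 1
g(6) = mex{0,1} = 2
g(7) = mex{0,1} = 2
g(8) = mex{0,1} = 2
g(9) = mex{1,2} = 0
g(10) = mex{1,2} = 0
g(11) = mex{1,2} = 0
g(12) = mex{0,2} = 1
g(13) = mex{0,2} = 1
So g(13) = 1.
Pile C is a plain Nim pile of size 17, so its Grundy value is 17.
The value of a disjunctive sum is the nim-sum of the parts.
Combined value = 6 XOR 1 XOR 17 = 22.

22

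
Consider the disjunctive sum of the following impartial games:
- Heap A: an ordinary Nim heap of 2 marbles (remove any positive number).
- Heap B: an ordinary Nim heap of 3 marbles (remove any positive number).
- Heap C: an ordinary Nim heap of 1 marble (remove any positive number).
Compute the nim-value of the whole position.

0

Heap A is a plain Nim heap of size 2, so its Grundy value is 2.
Heap B is a plain Nim heap of size 3, so its Grundy value is 3.
Heap C is a plain Nim heap of size 1, so its Grundy value is 1.
By the Sprague-Grundy theorem, the Grundy value of a sum of independent games is the XOR of the component values.
Combined value = 2 ⊕ 3 ⊕ 1 = 0.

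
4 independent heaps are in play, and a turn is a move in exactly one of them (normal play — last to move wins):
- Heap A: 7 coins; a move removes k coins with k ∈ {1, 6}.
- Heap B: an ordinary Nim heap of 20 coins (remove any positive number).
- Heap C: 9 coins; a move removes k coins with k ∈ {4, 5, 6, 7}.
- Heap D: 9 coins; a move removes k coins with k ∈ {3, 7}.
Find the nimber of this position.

23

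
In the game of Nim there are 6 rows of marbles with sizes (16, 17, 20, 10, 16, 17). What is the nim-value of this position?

Compute the nim-sum pairwise:
16 ⊕ 17 = 1
1 ⊕ 20 = 21
21 ⊕ 10 = 31
31 ⊕ 16 = 15
15 ⊕ 17 = 30

30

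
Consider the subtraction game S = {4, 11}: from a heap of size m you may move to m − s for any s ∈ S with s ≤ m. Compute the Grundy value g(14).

1

Compute g(0), g(1), … for moves {4, 11}:
k:     0  1  2  3  4  5  6  7  8  9 10 11 12 13 14
g(k):  0  0  0  0  1  1  1  1  0  0  0  2  1  1  1
So g(14) = 1.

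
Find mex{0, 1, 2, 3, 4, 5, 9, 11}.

6

The values 0, 1, 2, 3, 4, 5 are all present; 6 is the first non-negative integer missing from the set.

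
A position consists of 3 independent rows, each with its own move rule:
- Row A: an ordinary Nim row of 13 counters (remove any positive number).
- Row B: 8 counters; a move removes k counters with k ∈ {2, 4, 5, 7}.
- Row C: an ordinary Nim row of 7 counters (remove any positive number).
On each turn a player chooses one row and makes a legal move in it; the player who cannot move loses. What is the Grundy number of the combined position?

14

Row A is a plain Nim row of size 13, so its Grundy value is 13.
Grundy values for row B (subtraction set {2, 4, 5, 7}):
k:     0  1  2  3  4  5  6  7  8
g(k):  0  0  1  1  2  2  3  3  4
So g(8) = 4.
Row C is a plain Nim row of size 7, so its Grundy value is 7.
By the Sprague-Grundy theorem, the Grundy value of a sum of independent games is the XOR of the component values.
Combined value = 13 ⊕ 4 ⊕ 7 = 14.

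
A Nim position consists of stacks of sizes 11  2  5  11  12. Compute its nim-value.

Compute the nim-sum pairwise:
11 ⊕ 2 = 9
9 ⊕ 5 = 12
12 ⊕ 11 = 7
7 ⊕ 12 = 11

11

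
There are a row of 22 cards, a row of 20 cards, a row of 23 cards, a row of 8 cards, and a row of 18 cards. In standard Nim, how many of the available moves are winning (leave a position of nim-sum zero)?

Nim-sum: 22 ⊕ 20 ⊕ 23 ⊕ 8 ⊕ 18 = 15.
The overall nim-sum is X = 15. A row of size p has a winning move iff p XOR X < p (reduce it to p XOR X).
  22: 22 XOR 15 = 25 ≥ 22 — no move.
  20: 20 XOR 15 = 27 ≥ 20 — no move.
  23: 23 XOR 15 = 24 ≥ 23 — no move.
  8: 8 XOR 15 = 7 < 8 — winning move (to 7).
  18: 18 XOR 15 = 29 ≥ 18 — no move.
That gives 1 winning move.

1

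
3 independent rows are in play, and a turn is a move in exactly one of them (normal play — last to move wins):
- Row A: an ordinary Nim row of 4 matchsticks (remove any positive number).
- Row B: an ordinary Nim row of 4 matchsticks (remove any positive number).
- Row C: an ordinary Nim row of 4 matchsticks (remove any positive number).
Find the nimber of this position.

4

Row A is a plain Nim row of size 4, so its Grundy value is 4.
Row B is a plain Nim row of size 4, so its Grundy value is 4.
Row C is a plain Nim row of size 4, so its Grundy value is 4.
By the Sprague-Grundy theorem, the Grundy value of a sum of independent games is the XOR of the component values.
Combined value = 4 XOR 4 XOR 4 = 4.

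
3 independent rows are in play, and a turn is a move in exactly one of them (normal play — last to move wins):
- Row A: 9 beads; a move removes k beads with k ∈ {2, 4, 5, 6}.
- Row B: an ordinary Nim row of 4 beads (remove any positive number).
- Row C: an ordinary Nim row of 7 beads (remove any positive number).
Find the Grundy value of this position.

3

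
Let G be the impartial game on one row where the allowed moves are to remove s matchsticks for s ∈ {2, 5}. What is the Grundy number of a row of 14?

0

Build the Grundy sequence with g(k) = mex{g(k−s) : s ∈ {2, 5}, s ≤ k}:
g(0) = mex{} = 0
g(1) = mex{} = 0
g(2) = mex{0} = 1
g(3) = mex{0} = 1
g(4) = mex{1} = 0
g(5) = mex{0,1} = 2
g(6) = mex{0} = 1
g(7) = mex{1,2} = 0
g(8) = mex{1} = 0
g(9) = mex{0} = 1
g(10) = mex{0,2} = 1
g(11) = mex{1} = 0
g(12) = mex{0,1} = 2
g(13) = mex{0} = 1
g(14) = mex{1,2} = 0
So g(14) = 0.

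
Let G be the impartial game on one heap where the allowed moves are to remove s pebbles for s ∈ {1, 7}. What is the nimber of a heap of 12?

0

Compute g(0), g(1), … for moves {1, 7}:
k:     0  1  2  3  4  5  6  7  8  9 10 11 12
g(k):  0  1  0  1  0  1  0  1  0  1  0  1  0
So g(12) = 0.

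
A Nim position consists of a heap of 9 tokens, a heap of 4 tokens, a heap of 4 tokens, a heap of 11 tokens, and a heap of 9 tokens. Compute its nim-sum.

Compute the nim-sum pairwise:
9 ^ 4 = 13
13 ^ 4 = 9
9 ^ 11 = 2
2 ^ 9 = 11

11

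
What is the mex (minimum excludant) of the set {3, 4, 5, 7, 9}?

0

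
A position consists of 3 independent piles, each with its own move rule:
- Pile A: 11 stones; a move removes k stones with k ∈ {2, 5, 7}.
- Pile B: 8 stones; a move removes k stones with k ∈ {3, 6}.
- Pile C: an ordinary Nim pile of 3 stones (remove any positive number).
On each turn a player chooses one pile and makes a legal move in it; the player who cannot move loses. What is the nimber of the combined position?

2

For pile A, compute g(0), g(1), … with moves {2, 5, 7}:
g(0) = mex{} = 0
g(1) = mex{} = 0
g(2) = mex{0} = 1
g(3) = mex{0} = 1
g(4) = mex{1} = 0
g(5) = mex{0,1} = 2
g(6) = mex{0} = 1
g(7) = mex{0,1,2} = 3
g(8) = mex{0,1} = 2
g(9) = mex{0,1,3} = 2
g(10) = mex{1,2} = 0
g(11) = mex{0,1,2} = 3
So g(11) = 3.
Build the Grundy sequence for pile B with g(k) = mex{g(k−s) : s ∈ {3, 6}, s ≤ k}:
k:     0  1  2  3  4  5  6  7  8
g(k):  0  0  0  1  1  1  2  2  2
So g(8) = 2.
Pile C is a plain Nim pile of size 3, so its Grundy value is 3.
By the Sprague-Grundy theorem, the Grundy value of a sum of independent games is the XOR of the component values.
Combined value = 3 ⊕ 2 ⊕ 3 = 2.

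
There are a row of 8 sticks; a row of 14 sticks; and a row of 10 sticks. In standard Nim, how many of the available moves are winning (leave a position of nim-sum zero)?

3

In binary:
  1000  (8)
  1110  (14)
  1010  (10)
  ----
  1100  (12)
The overall nim-sum is X = 12. A row of size p has a winning move iff p XOR X < p (reduce it to p XOR X).
  8: 8 XOR 12 = 4 < 8 — winning move (to 4).
  14: 14 XOR 12 = 2 < 14 — winning move (to 2).
  10: 10 XOR 12 = 6 < 10 — winning move (to 6).
That gives 3 winning moves.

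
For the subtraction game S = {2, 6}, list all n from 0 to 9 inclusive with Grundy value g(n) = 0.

0, 1, 4, 5, 8, 9

Grundy values for subtraction set {2, 6}:
g(0) = mex{} = 0
g(1) = mex{} = 0
g(2) = mex{0} = 1
g(3) = mex{0} = 1
g(4) = mex{1} = 0
g(5) = mex{1} = 0
g(6) = mex{0} = 1
g(7) = mex{0} = 1
g(8) = mex{1} = 0
g(9) = mex{1} = 0
The P-positions (g = 0) in 0..9 are 0, 1, 4, 5, 8, 9.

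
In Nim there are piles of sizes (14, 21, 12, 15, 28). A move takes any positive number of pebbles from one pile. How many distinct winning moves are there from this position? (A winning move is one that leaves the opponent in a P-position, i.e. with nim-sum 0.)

5

Compute the nim-sum pairwise:
14 ⊕ 21 = 27
27 ⊕ 12 = 23
23 ⊕ 15 = 24
24 ⊕ 28 = 4
The overall nim-sum is X = 4. A pile of size p has a winning move iff p XOR X < p (reduce it to p XOR X).
  14: 14 XOR 4 = 10 < 14 — winning move (to 10).
  21: 21 XOR 4 = 17 < 21 — winning move (to 17).
  12: 12 XOR 4 = 8 < 12 — winning move (to 8).
  15: 15 XOR 4 = 11 < 15 — winning move (to 11).
  28: 28 XOR 4 = 24 < 28 — winning move (to 24).
That gives 5 winning moves.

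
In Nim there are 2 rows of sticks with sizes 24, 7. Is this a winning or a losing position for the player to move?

Winning position

Compute the nim-sum pairwise:
24 ^ 7 = 31
The nim-sum is 31 ≠ 0, so this is an N-position: the player to move can win.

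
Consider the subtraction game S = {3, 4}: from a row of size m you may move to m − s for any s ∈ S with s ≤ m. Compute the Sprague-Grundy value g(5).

Build the Grundy sequence with g(k) = mex{g(k−s) : s ∈ {3, 4}, s ≤ k}:
k:     0  1  2  3  4  5
g(k):  0  0  0  1  1  1
So g(5) = 1.

1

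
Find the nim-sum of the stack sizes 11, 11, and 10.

10

In binary:
  1011  (11)
  1011  (11)
  1010  (10)
  ----
  1010  (10)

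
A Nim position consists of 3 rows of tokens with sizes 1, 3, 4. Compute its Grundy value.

Write each in binary and XOR column by column:
  001  (1)
  011  (3)
  100  (4)
  ---
  110  (6)

6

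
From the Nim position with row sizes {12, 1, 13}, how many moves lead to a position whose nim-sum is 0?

0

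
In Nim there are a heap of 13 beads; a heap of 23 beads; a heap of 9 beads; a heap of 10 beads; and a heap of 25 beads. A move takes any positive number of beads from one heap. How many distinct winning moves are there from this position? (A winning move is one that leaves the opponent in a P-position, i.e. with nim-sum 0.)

0

Compute the nim-sum pairwise:
13 ⊕ 23 = 26
26 ⊕ 9 = 19
19 ⊕ 10 = 25
25 ⊕ 25 = 0
The nim-sum is already 0, so every move leaves a nonzero nim-sum — there are no winning moves.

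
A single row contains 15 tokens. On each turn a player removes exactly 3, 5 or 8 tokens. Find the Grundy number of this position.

Compute g(0), g(1), … for moves {3, 5, 8}:
k:     0  1  2  3  4  5  6  7  8  9 10 11 12 13 14 15
g(k):  0  0  0  1  1  1  2  2  2  3  3  0  0  0  1  1
So g(15) = 1.

1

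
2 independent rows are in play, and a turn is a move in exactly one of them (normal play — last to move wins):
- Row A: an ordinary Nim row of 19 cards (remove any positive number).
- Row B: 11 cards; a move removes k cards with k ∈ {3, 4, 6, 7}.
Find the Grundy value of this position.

19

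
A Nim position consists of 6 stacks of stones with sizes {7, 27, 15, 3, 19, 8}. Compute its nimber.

11

In binary:
  00111  (7)
  11011  (27)
  01111  (15)
  00011  (3)
  10011  (19)
  01000  (8)
  -----
  01011  (11)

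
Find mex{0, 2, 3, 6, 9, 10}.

1

0 is in the set but 1 is not, so the mex is 1.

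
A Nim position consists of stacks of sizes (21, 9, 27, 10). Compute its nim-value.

13

In binary:
  10101  (21)
  01001  (9)
  11011  (27)
  01010  (10)
  -----
  01101  (13)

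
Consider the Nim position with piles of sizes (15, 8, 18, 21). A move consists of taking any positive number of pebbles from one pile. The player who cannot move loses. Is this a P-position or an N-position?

P-position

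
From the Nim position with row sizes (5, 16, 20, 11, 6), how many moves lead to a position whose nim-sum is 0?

Nim-sum: 5 XOR 16 XOR 20 XOR 11 XOR 6 = 12.
The overall nim-sum is X = 12. A row of size p has a winning move iff p XOR X < p (reduce it to p XOR X).
  5: 5 XOR 12 = 9 ≥ 5 — no move.
  16: 16 XOR 12 = 28 ≥ 16 — no move.
  20: 20 XOR 12 = 24 ≥ 20 — no move.
  11: 11 XOR 12 = 7 < 11 — winning move (to 7).
  6: 6 XOR 12 = 10 ≥ 6 — no move.
That gives 1 winning move.

1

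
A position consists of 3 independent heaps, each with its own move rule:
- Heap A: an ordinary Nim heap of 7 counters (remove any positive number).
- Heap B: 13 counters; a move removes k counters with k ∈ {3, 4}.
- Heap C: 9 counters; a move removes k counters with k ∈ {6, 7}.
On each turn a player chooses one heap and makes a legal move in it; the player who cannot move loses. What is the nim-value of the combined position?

Heap A is a plain Nim heap of size 7, so its Grundy value is 7.
Build the Grundy sequence for heap B with g(k) = mex{g(k−s) : s ∈ {3, 4}, s ≤ k}:
g(0) = mex{} = 0
g(1) = mex{} = 0
g(2) = mex{} = 0
g(3) = mex{0} = 1
g(4) = mex{0} = 1
g(5) = mex{0} = 1
g(6) = mex{0,1} = 2
g(7) = mex{1} = 0
g(8) = mex{1} = 0
g(9) = mex{1,2} = 0
g(10) = mex{0,2} = 1
g(11) = mex{0} = 1
g(12) = mex{0} = 1
g(13) = mex{0,1} = 2
So g(13) = 2.
Grundy values for heap C (subtraction set {6, 7}):
g(0) = mex{} = 0
g(1) = mex{} = 0
g(2) = mex{} = 0
g(3) = mex{} = 0
g(4) = mex{} = 0
g(5) = mex{} = 0
g(6) = mex{0} = 1
g(7) = mex{0} = 1
g(8) = mex{0} = 1
g(9) = mex{0} = 1
So g(9) = 1.
By the Sprague-Grundy theorem, the Grundy value of a sum of independent games is the XOR of the component values.
Combined value = 7 ⊕ 2 ⊕ 1 = 4.

4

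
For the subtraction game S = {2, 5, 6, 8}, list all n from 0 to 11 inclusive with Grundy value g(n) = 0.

Build the Grundy sequence with g(k) = mex{g(k−s) : s ∈ {2, 5, 6, 8}, s ≤ k}:
g(0) = mex{} = 0
g(1) = mex{} = 0
g(2) = mex{0} = 1
g(3) = mex{0} = 1
g(4) = mex{1} = 0
g(5) = mex{0,1} = 2
g(6) = mex{0} = 1
g(7) = mex{0,1,2} = 3
g(8) = mex{0,1} = 2
g(9) = mex{0,1,3} = 2
g(10) = mex{0,1,2} = 3
g(11) = mex{1,2} = 0
The P-positions (g = 0) in 0..11 are 0, 1, 4, 11.

0, 1, 4, 11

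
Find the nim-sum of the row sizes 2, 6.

4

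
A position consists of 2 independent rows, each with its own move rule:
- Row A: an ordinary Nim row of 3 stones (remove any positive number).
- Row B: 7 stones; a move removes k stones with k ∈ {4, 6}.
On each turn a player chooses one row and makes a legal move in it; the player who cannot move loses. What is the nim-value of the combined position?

Row A is a plain Nim row of size 3, so its Grundy value is 3.
Build the Grundy sequence for row B with g(k) = mex{g(k−s) : s ∈ {4, 6}, s ≤ k}:
g(0) = mex{} = 0
g(1) = mex{} = 0
g(2) = mex{} = 0
g(3) = mex{} = 0
g(4) = mex{0} = 1
g(5) = mex{0} = 1
g(6) = mex{0} = 1
g(7) = mex{0} = 1
So g(7) = 1.
The value of a disjunctive sum is the nim-sum of the parts.
Combined value = 3 ⊕ 1 = 2.

2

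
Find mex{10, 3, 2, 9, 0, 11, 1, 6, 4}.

5

The values 0, 1, 2, 3, 4 are all present; 5 is the first non-negative integer missing from the set.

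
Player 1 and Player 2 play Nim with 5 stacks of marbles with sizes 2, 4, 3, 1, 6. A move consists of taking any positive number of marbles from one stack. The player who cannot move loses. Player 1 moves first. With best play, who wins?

Player 1 wins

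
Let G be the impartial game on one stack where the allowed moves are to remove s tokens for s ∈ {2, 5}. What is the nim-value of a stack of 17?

Compute g(0), g(1), … for moves {2, 5}:
k:     0  1  2  3  4  5  6  7  8  9 10 11 12 13 14 15 16 17
g(k):  0  0  1  1  0  2  1  0  0  1  1  0  2  1  0  0  1  1
So g(17) = 1.

1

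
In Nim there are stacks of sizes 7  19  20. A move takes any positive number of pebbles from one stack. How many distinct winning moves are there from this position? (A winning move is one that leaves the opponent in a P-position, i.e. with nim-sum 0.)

Write each in binary and XOR column by column:
  00111  (7)
  10011  (19)
  10100  (20)
  -----
  00000  (0)
The nim-sum is already 0, so every move leaves a nonzero nim-sum — there are no winning moves.

0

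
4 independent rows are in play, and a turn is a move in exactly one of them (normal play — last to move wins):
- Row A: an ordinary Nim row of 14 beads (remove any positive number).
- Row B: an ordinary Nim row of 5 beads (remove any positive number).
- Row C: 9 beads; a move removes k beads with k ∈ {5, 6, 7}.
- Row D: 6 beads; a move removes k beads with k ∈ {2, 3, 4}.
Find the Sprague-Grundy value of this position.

10

Row A is a plain Nim row of size 14, so its Grundy value is 14.
Row B is a plain Nim row of size 5, so its Grundy value is 5.
For row C, compute g(0), g(1), … with moves {5, 6, 7}:
g(0) = mex{} = 0
g(1) = mex{} = 0
g(2) = mex{} = 0
g(3) = mex{} = 0
g(4) = mex{} = 0
g(5) = mex{0} = 1
g(6) = mex{0} = 1
g(7) = mex{0} = 1
g(8) = mex{0} = 1
g(9) = mex{0} = 1
So g(9) = 1.
Build the Grundy sequence for row D with g(k) = mex{g(k−s) : s ∈ {2, 3, 4}, s ≤ k}:
k:     0  1  2  3  4  5  6
g(k):  0  0  1  1  2  2  0
So g(6) = 0.
The value of a disjunctive sum is the nim-sum of the parts.
Combined value = 14 XOR 5 XOR 1 XOR 0 = 10.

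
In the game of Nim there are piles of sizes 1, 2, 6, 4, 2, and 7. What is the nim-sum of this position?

4

Compute the nim-sum pairwise:
1 ⊕ 2 = 3
3 ⊕ 6 = 5
5 ⊕ 4 = 1
1 ⊕ 2 = 3
3 ⊕ 7 = 4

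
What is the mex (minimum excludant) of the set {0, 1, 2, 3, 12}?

The values 0, 1, 2, 3 are all present; 4 is the first non-negative integer missing from the set.

4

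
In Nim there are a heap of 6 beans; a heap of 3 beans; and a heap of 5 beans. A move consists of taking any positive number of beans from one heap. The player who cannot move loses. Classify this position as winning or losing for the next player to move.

Losing position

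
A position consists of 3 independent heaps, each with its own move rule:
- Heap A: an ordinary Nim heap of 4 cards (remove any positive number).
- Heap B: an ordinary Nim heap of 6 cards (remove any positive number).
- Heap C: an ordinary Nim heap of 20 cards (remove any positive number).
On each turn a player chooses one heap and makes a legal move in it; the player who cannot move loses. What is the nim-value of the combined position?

Heap A is a plain Nim heap of size 4, so its Grundy value is 4.
Heap B is a plain Nim heap of size 6, so its Grundy value is 6.
Heap C is a plain Nim heap of size 20, so its Grundy value is 20.
By the Sprague-Grundy theorem, the Grundy value of a sum of independent games is the XOR of the component values.
Combined value = 4 ⊕ 6 ⊕ 20 = 22.

22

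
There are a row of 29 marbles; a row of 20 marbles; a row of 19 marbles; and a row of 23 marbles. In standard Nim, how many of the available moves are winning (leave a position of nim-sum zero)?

Nim-sum: 29 XOR 20 XOR 19 XOR 23 = 13.
The overall nim-sum is X = 13. A row of size p has a winning move iff p XOR X < p (reduce it to p XOR X).
  29: 29 XOR 13 = 16 < 29 — winning move (to 16).
  20: 20 XOR 13 = 25 ≥ 20 — no move.
  19: 19 XOR 13 = 30 ≥ 19 — no move.
  23: 23 XOR 13 = 26 ≥ 23 — no move.
That gives 1 winning move.

1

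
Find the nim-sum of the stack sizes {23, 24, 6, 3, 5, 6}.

Nim-sum: 23 ^ 24 ^ 6 ^ 3 ^ 5 ^ 6 = 9.

9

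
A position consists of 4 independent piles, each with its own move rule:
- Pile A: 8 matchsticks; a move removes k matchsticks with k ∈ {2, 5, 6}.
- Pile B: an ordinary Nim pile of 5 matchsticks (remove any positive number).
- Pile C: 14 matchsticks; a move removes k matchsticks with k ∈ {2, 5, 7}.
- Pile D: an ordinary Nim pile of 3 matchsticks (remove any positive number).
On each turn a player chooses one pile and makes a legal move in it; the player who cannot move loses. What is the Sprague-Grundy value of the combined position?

Build the Grundy sequence for pile A with g(k) = mex{g(k−s) : s ∈ {2, 5, 6}, s ≤ k}:
g(0) = mex{} = 0
g(1) = mex{} = 0
g(2) = mex{0} = 1
g(3) = mex{0} = 1
g(4) = mex{1} = 0
g(5) = mex{0,1} = 2
g(6) = mex{0} = 1
g(7) = mex{0,1,2} = 3
g(8) = mex{1} = 0
So g(8) = 0.
Pile B is a plain Nim pile of size 5, so its Grundy value is 5.
Grundy values for pile C (subtraction set {2, 5, 7}):
g(0) = mex{} = 0
g(1) = mex{} = 0
g(2) = mex{0} = 1
g(3) = mex{0} = 1
g(4) = mex{1} = 0
g(5) = mex{0,1} = 2
g(6) = mex{0} = 1
g(7) = mex{0,1,2} = 3
g(8) = mex{0,1} = 2
g(9) = mex{0,1,3} = 2
g(10) = mex{1,2} = 0
g(11) = mex{0,1,2} = 3
g(12) = mex{0,2,3} = 1
g(13) = mex{1,2,3} = 0
g(14) = mex{1,2,3} = 0
So g(14) = 0.
Pile D is a plain Nim pile of size 3, so its Grundy value is 3.
The value of a disjunctive sum is the nim-sum of the parts.
Combined value = 0 XOR 5 XOR 0 XOR 3 = 6.

6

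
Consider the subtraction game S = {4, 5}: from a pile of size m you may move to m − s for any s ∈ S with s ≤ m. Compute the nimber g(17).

2

Grundy values for subtraction set {4, 5}:
k:     0  1  2  3  4  5  6  7  8  9 10 11 12 13 14 15 16 17
g(k):  0  0  0  0  1  1  1  1  2  0  0  0  0  1  1  1  1  2
So g(17) = 2.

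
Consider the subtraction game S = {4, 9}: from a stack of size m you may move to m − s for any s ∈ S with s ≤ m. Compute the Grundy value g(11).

Compute g(0), g(1), … for moves {4, 9}:
g(0) = mex{} = 0
g(1) = mex{} = 0
g(2) = mex{} = 0
g(3) = mex{} = 0
g(4) = mex{0} = 1
g(5) = mex{0} = 1
g(6) = mex{0} = 1
g(7) = mex{0} = 1
g(8) = mex{1} = 0
g(9) = mex{0,1} = 2
g(10) = mex{0,1} = 2
g(11) = mex{0,1} = 2
So g(11) = 2.

2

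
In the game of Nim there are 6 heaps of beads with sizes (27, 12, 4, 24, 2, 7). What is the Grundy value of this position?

Bitwise XOR of the heap sizes:
  11011  (27)
  01100  (12)
  00100  (4)
  11000  (24)
  00010  (2)
  00111  (7)
  -----
  01110  (14)

14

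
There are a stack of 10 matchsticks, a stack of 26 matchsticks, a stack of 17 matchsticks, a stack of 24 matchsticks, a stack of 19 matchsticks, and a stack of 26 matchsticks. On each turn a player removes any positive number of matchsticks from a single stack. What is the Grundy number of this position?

16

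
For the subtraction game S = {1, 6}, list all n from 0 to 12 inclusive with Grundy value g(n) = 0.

0, 2, 4, 7, 9, 11

Compute g(0), g(1), … for moves {1, 6}:
g(0) = mex{} = 0
g(1) = mex{0} = 1
g(2) = mex{1} = 0
g(3) = mex{0} = 1
g(4) = mex{1} = 0
g(5) = mex{0} = 1
g(6) = mex{0,1} = 2
g(7) = mex{1,2} = 0
g(8) = mex{0} = 1
g(9) = mex{1} = 0
g(10) = mex{0} = 1
g(11) = mex{1} = 0
g(12) = mex{0,2} = 1
The P-positions (g = 0) in 0..12 are 0, 2, 4, 7, 9, 11.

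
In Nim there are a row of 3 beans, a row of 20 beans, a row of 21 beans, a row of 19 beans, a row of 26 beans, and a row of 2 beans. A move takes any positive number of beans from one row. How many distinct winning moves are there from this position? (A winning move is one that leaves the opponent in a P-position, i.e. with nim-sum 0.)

Compute the nim-sum pairwise:
3 XOR 20 = 23
23 XOR 21 = 2
2 XOR 19 = 17
17 XOR 26 = 11
11 XOR 2 = 9
The overall nim-sum is X = 9. A row of size p has a winning move iff p XOR X < p (reduce it to p XOR X).
  3: 3 XOR 9 = 10 ≥ 3 — no move.
  20: 20 XOR 9 = 29 ≥ 20 — no move.
  21: 21 XOR 9 = 28 ≥ 21 — no move.
  19: 19 XOR 9 = 26 ≥ 19 — no move.
  26: 26 XOR 9 = 19 < 26 — winning move (to 19).
  2: 2 XOR 9 = 11 ≥ 2 — no move.
That gives 1 winning move.

1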